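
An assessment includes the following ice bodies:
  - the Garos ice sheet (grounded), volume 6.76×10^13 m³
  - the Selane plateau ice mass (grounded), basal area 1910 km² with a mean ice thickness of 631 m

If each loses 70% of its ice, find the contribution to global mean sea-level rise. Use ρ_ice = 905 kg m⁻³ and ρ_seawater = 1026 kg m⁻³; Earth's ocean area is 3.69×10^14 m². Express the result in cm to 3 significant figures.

≈ 11.5 cm

Garos: 0.7 × 6.76×10^13 m³ × (905/1026) = 4.174×10^13 m³ of water.
Selane: ice volume = 1910 km² × 631 m = 1205 km³; 0.7 × 1205 × (905/1026) = 744.2 km³ of water.
Total added water ≈ 4.248×10^13 m³ over 3.69×10^14 m² → Δh = 0.115 m = 11.5 cm.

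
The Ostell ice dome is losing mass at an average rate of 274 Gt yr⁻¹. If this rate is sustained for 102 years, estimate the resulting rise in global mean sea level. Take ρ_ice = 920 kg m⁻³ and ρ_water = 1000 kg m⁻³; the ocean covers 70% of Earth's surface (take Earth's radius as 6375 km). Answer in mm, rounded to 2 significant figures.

Total mass lost = 274 Gt/yr × 102 yr = 2.795×10^4 Gt = 2.795×10^16 kg.
ρ_w = 1000 kg m⁻³, so water volume = 2.795×10^16 / 1000 = 2.795×10^13 m³.
Δh = 2.795×10^13 / 3.57×10^14 = 0.0782 m = 78 mm.

≈ 78 mm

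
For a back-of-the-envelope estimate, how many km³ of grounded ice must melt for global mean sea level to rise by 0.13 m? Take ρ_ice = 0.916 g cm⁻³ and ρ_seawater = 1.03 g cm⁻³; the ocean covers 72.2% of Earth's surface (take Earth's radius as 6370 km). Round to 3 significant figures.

Required water volume = Δh × A = 0.13 m × 3.68×10^14 m² = 4.786×10^13 m³ = 4.786×10^4 km³.
Ice volume = water volume × ρ_w/ρ_ice = 4.786×10^4 × 1030/916 = 5.38×10^4 km³.

≈ 5.38×10^4 km³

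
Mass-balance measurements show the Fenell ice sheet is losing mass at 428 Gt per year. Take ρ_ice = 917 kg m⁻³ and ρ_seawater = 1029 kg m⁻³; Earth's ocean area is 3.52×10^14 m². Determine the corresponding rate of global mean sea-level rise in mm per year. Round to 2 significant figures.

≈ 1.2 mm/yr

ρ_w = 1029 kg m⁻³. Annual water volume added = 428 Gt / ρ_w = 4.280×10^14 kg / 1029 kg m⁻³ = 4.159×10^11 m³.
Δh per year = 4.159×10^11 / 3.52×10^14 = 1.18×10^-3 m = 1.2 mm.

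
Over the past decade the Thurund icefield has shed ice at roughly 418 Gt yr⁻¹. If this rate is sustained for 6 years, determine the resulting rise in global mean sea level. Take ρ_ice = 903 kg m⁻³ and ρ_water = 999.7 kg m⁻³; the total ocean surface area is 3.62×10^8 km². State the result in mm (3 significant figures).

≈ 6.93 mm

Total mass lost = 418 Gt/yr × 6 yr = 2508 Gt = 2.508×10^15 kg.
ρ_w = 999.7 kg m⁻³, so water volume = 2.508×10^15 / 999.7 = 2.509×10^12 m³.
Δh = 2.509×10^12 / 3.62×10^14 = 6.93×10^-3 m = 6.93 mm.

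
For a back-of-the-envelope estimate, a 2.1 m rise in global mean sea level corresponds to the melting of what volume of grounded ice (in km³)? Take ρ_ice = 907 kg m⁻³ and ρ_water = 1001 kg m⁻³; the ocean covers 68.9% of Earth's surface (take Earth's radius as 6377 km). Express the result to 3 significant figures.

≈ 8.16×10^5 km³

Required water volume = Δh × A = 2.1 m × 3.52×10^14 m² = 7.394×10^14 m³ = 7.394×10^5 km³.
Ice volume = water volume × ρ_w/ρ_ice = 7.394×10^5 × 1001/907 = 8.16×10^5 km³.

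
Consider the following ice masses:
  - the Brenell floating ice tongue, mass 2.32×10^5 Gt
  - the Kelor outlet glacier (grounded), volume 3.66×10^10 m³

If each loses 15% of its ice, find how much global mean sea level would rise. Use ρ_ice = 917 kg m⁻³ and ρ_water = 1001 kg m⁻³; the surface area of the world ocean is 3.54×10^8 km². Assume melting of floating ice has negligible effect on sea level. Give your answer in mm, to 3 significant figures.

The Brenell floating ice tongue is floating and already displaces its own weight of water, so its melt adds essentially nothing to sea level.
Kelor: 0.15 × 3.66×10^10 m³ × (917/1001) = 5.029×10^9 m³ of water.
Total added water ≈ 5.029×10^9 m³ over 3.54×10^14 m² → Δh = 1.42×10^-5 m = 0.0142 mm.

≈ 0.0142 mm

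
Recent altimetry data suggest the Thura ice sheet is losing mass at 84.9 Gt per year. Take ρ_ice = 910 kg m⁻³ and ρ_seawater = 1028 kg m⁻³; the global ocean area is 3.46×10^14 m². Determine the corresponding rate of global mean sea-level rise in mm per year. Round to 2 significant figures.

ρ_w = 1028 kg m⁻³. Annual water volume added = 84.9 Gt / ρ_w = 8.490×10^13 kg / 1028 kg m⁻³ = 8.259×10^10 m³.
Δh per year = 8.259×10^10 / 3.46×10^14 = 2.39×10^-4 m = 0.24 mm.

≈ 0.24 mm/yr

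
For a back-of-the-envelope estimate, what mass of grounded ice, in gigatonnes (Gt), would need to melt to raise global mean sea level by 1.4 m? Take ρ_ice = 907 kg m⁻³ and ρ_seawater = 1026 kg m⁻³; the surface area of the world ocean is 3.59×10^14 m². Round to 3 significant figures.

≈ 5.16×10^5 Gt

Required water volume = Δh × A = 1.4 m × 3.59×10^14 m² = 5.026×10^14 m³.
ρ_w = 1026 kg m⁻³, so the mass of water = 5.026×10^14 m³ × 1026 kg m⁻³ = 5.157×10^17 kg = 5.16×10^5 Gt (and the same mass of ice, by conservation).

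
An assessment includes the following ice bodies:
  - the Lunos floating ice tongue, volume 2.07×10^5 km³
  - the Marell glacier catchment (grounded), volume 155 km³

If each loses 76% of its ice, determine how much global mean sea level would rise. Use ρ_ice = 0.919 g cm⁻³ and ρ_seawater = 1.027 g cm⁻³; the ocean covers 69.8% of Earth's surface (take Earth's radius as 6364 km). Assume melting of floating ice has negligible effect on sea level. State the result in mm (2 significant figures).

≈ 0.30 mm

The Lunos floating ice tongue is floating and already displaces its own weight of water, so its melt adds essentially nothing to sea level.
Marell: 0.76 × 155 km³ × (919/1027) = 105.4 km³ of water.
Total added water ≈ 1.054×10^11 m³ over 3.55×10^14 m² → Δh = 2.97×10^-4 m = 0.30 mm.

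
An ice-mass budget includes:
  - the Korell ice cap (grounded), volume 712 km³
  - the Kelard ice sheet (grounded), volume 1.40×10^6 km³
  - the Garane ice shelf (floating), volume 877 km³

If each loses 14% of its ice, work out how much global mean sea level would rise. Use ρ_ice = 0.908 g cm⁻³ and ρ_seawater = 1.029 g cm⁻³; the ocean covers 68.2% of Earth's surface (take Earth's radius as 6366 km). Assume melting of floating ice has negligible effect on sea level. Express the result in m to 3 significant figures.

Korell: 0.14 × 712 km³ × (908/1029) = 87.96 km³ of water.
Kelard: 0.14 × 1.40×10^6 km³ × (908/1029) = 1.730×10^5 km³ of water.
The Garane ice shelf is floating and already displaces its own weight of water, so its melt adds essentially nothing to sea level.
Total added water ≈ 1.730×10^14 m³ over 3.47×10^14 m² → Δh = 0.498 m.

≈ 0.498 m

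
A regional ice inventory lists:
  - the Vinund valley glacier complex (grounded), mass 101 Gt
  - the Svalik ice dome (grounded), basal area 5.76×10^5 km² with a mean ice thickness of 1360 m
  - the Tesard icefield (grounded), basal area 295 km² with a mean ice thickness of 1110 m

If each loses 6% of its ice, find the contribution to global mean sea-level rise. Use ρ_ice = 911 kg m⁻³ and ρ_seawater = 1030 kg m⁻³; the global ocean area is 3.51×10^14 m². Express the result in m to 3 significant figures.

≈ 0.119 m

Vinund: 0.06 × 101 Gt = 6.060×10^12 kg; dividing by ρ_w = 1030 kg m⁻³ gives 5.883×10^9 m³ of water.
Svalik: ice volume = 5.76×10^5 km² × 1360 m = 7.834×10^5 km³; 0.06 × 7.834×10^5 × (911/1030) = 4.157×10^4 km³ of water.
Tesard: ice volume = 295 km² × 1110 m = 327.4 km³; 0.06 × 327.4 × (911/1030) = 17.38 km³ of water.
Total added water ≈ 4.159×10^13 m³ over 3.51×10^14 m² → Δh = 0.119 m.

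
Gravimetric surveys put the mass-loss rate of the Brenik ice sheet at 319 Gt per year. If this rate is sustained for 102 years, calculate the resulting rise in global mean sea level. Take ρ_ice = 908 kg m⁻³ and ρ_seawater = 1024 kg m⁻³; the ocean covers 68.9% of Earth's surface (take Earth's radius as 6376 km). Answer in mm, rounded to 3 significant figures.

≈ 90.3 mm

Total mass lost = 319 Gt/yr × 102 yr = 3.254×10^4 Gt = 3.254×10^16 kg.
ρ_w = 1024 kg m⁻³, so water volume = 3.254×10^16 / 1024 = 3.178×10^13 m³.
Δh = 3.178×10^13 / 3.52×10^14 = 0.0903 m = 90.3 mm.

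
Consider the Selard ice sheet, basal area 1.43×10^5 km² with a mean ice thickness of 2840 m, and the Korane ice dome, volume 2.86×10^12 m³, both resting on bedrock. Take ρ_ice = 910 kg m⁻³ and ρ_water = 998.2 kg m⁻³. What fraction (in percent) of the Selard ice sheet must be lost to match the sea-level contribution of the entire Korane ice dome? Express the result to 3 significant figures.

≈ 0.704 %

Equal sea-level rise means equal mass of meltwater, i.e. equal mass of ice lost.
Ice mass of Korane: 2.603×10^15 kg; ice mass of Selard: 3.696×10^17 kg.
Fraction required = 2.603×10^15 / 3.696×10^17 = 7.04×10^-3 → 0.704 %.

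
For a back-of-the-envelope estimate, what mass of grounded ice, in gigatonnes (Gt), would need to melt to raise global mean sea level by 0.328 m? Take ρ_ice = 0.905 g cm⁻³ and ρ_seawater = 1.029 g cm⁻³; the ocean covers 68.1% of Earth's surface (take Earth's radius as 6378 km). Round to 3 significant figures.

Required water volume = Δh × A = 0.328 m × 3.48×10^14 m² = 1.142×10^14 m³.
ρ_w = 1.029 g cm⁻³ = 1029 kg m⁻³, so the mass of water = 1.142×10^14 m³ × 1029 kg m⁻³ = 1.175×10^17 kg = 1.17×10^5 Gt (and the same mass of ice, by conservation).

≈ 1.17×10^5 Gt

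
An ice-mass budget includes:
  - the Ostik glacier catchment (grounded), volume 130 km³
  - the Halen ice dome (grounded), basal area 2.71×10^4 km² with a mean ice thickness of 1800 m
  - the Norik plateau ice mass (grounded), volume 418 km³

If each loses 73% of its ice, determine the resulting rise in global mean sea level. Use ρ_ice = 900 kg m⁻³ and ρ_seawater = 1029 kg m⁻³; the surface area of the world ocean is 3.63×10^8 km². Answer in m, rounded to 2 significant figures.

≈ 0.087 m

Ostik: 0.73 × 130 km³ × (900/1029) = 83.00 km³ of water.
Halen: ice volume = 2.71×10^4 km² × 1800 m = 4.878×10^4 km³; 0.73 × 4.878×10^4 × (900/1029) = 3.115×10^4 km³ of water.
Norik: 0.73 × 418 km³ × (900/1029) = 266.9 km³ of water.
Total added water ≈ 3.150×10^13 m³ over 3.63×10^14 m² → Δh = 0.0868 m.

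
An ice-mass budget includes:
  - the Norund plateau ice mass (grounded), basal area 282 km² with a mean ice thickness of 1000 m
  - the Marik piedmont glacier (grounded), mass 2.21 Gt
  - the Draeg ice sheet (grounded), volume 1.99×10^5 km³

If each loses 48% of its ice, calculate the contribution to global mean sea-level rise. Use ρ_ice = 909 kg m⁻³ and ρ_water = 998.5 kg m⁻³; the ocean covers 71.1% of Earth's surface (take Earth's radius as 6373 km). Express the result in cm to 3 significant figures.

Norund: ice volume = 282 km² × 1000 m = 282.0 km³; 0.48 × 282.0 × (909/998.5) = 123.2 km³ of water.
Marik: 0.48 × 2.21 Gt = 1.061×10^12 kg; dividing by ρ_w = 998.5 kg m⁻³ gives 1.062×10^9 m³ of water.
Draeg: 0.48 × 1.99×10^5 km³ × (909/998.5) = 8.696×10^4 km³ of water.
Total added water ≈ 8.708×10^13 m³ over 3.63×10^14 m² → Δh = 0.240 m = 24.0 cm.

≈ 24.0 cm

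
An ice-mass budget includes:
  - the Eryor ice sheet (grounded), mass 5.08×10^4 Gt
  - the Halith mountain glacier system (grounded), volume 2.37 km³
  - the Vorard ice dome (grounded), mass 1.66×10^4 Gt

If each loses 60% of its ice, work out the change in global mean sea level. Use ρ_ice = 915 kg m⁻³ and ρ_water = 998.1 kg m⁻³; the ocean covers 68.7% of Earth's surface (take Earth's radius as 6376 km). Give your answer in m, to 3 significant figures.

≈ 0.115 m

Eryor: 0.6 × 5.08×10^4 Gt = 3.048×10^16 kg; dividing by ρ_w = 998.1 kg m⁻³ gives 3.054×10^13 m³ of water.
Halith: 0.6 × 2.37 km³ × (915/998.1) = 1.304 km³ of water.
Vorard: 0.6 × 1.66×10^4 Gt = 9.960×10^15 kg; dividing by ρ_w = 998.1 kg m⁻³ gives 9.979×10^12 m³ of water.
Total added water ≈ 4.052×10^13 m³ over 3.51×10^14 m² → Δh = 0.115 m.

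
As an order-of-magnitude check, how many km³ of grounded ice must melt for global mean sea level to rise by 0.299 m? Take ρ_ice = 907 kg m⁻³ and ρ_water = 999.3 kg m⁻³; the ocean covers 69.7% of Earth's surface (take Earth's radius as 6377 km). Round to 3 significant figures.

≈ 1.17×10^5 km³

Required water volume = Δh × A = 0.299 m × 3.56×10^14 m² = 1.065×10^14 m³ = 1.065×10^5 km³.
Ice volume = water volume × ρ_w/ρ_ice = 1.065×10^5 × 999.3/907 = 1.17×10^5 km³.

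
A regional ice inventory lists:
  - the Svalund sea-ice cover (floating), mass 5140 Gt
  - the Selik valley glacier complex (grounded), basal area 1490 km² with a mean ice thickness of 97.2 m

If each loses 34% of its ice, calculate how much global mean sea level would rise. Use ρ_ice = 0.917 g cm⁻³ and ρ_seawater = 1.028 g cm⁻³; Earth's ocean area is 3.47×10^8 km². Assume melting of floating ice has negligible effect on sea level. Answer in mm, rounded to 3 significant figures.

≈ 0.127 mm

The Svalund sea-ice cover is floating and already displaces its own weight of water, so its melt adds essentially nothing to sea level.
Selik: ice volume = 1490 km² × 97.2 m = 144.8 km³; 0.34 × 144.8 × (917/1028) = 43.92 km³ of water.
Total added water ≈ 4.392×10^10 m³ over 3.47×10^14 m² → Δh = 1.27×10^-4 m = 0.127 mm.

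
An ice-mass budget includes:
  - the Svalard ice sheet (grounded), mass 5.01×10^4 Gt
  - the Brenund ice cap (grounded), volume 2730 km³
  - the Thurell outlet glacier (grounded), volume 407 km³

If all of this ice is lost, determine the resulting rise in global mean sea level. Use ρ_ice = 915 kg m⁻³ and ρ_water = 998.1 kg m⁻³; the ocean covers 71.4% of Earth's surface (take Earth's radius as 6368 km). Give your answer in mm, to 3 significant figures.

Svalard: 5.01×10^4 Gt = 5.010×10^16 kg; dividing by ρ_w = 998.1 kg m⁻³ gives 5.020×10^13 m³ of water.
Brenund: 2730 km³ × (915/998.1) = 2503 km³ of water.
Thurell: 407 km³ × (915/998.1) = 373.1 km³ of water.
Total added water ≈ 5.307×10^13 m³ over 3.64×10^14 m² → Δh = 0.146 m = 146 mm.

≈ 146 mm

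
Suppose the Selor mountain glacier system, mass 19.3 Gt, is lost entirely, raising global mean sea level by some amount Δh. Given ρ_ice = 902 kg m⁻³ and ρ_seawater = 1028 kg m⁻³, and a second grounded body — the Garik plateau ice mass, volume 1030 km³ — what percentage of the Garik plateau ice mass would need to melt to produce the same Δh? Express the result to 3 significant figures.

Equal sea-level rise means equal mass of meltwater, i.e. equal mass of ice lost.
Ice mass of Selor: 1.930×10^13 kg; ice mass of Garik: 9.291×10^14 kg.
Fraction required = 1.930×10^13 / 9.291×10^14 = 0.0208 → 2.08 %.

≈ 2.08 %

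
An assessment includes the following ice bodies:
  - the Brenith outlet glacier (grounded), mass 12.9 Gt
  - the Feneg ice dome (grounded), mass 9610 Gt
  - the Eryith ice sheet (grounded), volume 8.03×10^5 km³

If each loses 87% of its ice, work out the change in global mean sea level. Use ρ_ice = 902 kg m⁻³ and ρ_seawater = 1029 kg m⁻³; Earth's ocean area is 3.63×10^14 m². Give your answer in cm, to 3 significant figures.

≈ 171 cm

Brenith: 0.87 × 12.9 Gt = 1.122×10^13 kg; dividing by ρ_w = 1029 kg m⁻³ gives 1.091×10^10 m³ of water.
Feneg: 0.87 × 9610 Gt = 8.361×10^15 kg; dividing by ρ_w = 1029 kg m⁻³ gives 8.125×10^12 m³ of water.
Eryith: 0.87 × 8.03×10^5 km³ × (902/1029) = 6.124×10^5 km³ of water.
Total added water ≈ 6.205×10^14 m³ over 3.63×10^14 m² → Δh = 1.71 m = 171 cm.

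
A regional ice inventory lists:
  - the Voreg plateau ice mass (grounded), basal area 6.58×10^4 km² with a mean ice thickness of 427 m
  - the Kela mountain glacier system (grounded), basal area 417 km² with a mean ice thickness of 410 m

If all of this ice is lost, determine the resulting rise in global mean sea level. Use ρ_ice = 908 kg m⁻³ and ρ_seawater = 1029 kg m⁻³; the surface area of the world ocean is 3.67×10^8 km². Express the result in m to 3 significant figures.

≈ 0.0680 m

Voreg: ice volume = 6.58×10^4 km² × 427 m = 2.810×10^4 km³; 2.810×10^4 × (908/1029) = 2.479×10^4 km³ of water.
Kela: ice volume = 417 km² × 410 m = 171.0 km³; 171.0 × (908/1029) = 150.9 km³ of water.
Total added water ≈ 2.494×10^13 m³ over 3.67×10^14 m² → Δh = 0.0680 m.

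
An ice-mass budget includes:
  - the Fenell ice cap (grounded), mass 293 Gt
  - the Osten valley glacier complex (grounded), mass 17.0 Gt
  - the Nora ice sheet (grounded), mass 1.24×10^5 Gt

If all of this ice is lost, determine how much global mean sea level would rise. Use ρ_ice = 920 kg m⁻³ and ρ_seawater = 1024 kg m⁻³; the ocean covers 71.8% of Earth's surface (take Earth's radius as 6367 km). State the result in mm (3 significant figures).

≈ 332 mm

Fenell: 293 Gt = 2.930×10^14 kg; dividing by ρ_w = 1024 kg m⁻³ gives 2.861×10^11 m³ of water.
Osten: 17.0 Gt = 1.700×10^13 kg; dividing by ρ_w = 1024 kg m⁻³ gives 1.660×10^10 m³ of water.
Nora: 1.24×10^5 Gt = 1.240×10^17 kg; dividing by ρ_w = 1024 kg m⁻³ gives 1.211×10^14 m³ of water.
Total added water ≈ 1.214×10^14 m³ over 3.66×10^14 m² → Δh = 0.332 m = 332 mm.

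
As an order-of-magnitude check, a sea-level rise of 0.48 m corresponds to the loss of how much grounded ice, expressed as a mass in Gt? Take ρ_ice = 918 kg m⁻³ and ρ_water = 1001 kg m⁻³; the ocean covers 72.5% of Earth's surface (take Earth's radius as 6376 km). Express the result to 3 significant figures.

≈ 1.78×10^5 Gt

Required water volume = Δh × A = 0.48 m × 3.70×10^14 m² = 1.778×10^14 m³.
ρ_w = 1001 kg m⁻³, so the mass of water = 1.778×10^14 m³ × 1001 kg m⁻³ = 1.780×10^17 kg = 1.78×10^5 Gt (and the same mass of ice, by conservation).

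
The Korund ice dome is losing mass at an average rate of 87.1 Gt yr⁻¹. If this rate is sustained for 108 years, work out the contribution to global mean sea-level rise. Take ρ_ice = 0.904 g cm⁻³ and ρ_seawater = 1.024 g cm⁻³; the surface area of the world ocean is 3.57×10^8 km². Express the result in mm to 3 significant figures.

≈ 25.7 mm

Total mass lost = 87.1 Gt/yr × 108 yr = 9407 Gt = 9.407×10^15 kg.
ρ_w = 1.024 g cm⁻³ = 1024 kg m⁻³, so water volume = 9.407×10^15 / 1024 = 9.186×10^12 m³.
Δh = 9.186×10^12 / 3.57×10^14 = 0.0257 m = 25.7 mm.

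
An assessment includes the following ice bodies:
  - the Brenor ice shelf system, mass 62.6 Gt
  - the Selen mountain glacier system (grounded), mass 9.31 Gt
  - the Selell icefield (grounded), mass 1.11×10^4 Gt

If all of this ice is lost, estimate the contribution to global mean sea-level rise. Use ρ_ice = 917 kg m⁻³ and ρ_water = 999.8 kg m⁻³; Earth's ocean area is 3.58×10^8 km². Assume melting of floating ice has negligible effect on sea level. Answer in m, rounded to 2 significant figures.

The Brenor ice shelf system is floating and already displaces its own weight of water, so its melt adds essentially nothing to sea level.
Selen: 9.31 Gt = 9.310×10^12 kg; dividing by ρ_w = 999.8 kg m⁻³ gives 9.312×10^9 m³ of water.
Selell: 1.11×10^4 Gt = 1.110×10^16 kg; dividing by ρ_w = 999.8 kg m⁻³ gives 1.110×10^13 m³ of water.
Total added water ≈ 1.111×10^13 m³ over 3.58×10^14 m² → Δh = 0.0310 m.

≈ 0.031 m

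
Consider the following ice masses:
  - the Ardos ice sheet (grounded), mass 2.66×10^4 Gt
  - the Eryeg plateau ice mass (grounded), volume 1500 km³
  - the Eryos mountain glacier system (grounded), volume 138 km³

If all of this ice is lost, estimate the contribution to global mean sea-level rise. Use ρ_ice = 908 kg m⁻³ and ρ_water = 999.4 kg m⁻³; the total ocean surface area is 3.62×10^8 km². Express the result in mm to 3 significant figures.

Ardos: 2.66×10^4 Gt = 2.660×10^16 kg; dividing by ρ_w = 999.4 kg m⁻³ gives 2.662×10^13 m³ of water.
Eryeg: 1500 km³ × (908/999.4) = 1363 km³ of water.
Eryos: 138 km³ × (908/999.4) = 125.4 km³ of water.
Total added water ≈ 2.810×10^13 m³ over 3.62×10^14 m² → Δh = 0.0776 m = 77.6 mm.

≈ 77.6 mm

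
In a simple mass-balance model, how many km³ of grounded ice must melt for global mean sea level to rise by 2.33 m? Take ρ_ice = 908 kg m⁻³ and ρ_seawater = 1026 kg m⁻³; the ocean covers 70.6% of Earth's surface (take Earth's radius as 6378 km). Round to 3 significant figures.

Required water volume = Δh × A = 2.33 m × 3.61×10^14 m² = 8.409×10^14 m³ = 8.409×10^5 km³.
Ice volume = water volume × ρ_w/ρ_ice = 8.409×10^5 × 1026/908 = 9.50×10^5 km³.

≈ 9.50×10^5 km³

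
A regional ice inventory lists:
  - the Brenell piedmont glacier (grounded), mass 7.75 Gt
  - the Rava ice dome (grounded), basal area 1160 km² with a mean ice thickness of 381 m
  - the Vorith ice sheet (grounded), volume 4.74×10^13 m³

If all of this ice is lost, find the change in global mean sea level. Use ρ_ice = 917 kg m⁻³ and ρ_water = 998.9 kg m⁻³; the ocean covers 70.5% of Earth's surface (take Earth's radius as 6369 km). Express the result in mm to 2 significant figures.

≈ 120 mm

Brenell: 7.75 Gt = 7.750×10^12 kg; dividing by ρ_w = 998.9 kg m⁻³ gives 7.759×10^9 m³ of water.
Rava: ice volume = 1160 km² × 381 m = 442.0 km³; 442.0 × (917/998.9) = 405.7 km³ of water.
Vorith: 4.74×10^13 m³ × (917/998.9) = 4.351×10^13 m³ of water.
Total added water ≈ 4.393×10^13 m³ over 3.59×10^14 m² → Δh = 0.122 m = 120 mm.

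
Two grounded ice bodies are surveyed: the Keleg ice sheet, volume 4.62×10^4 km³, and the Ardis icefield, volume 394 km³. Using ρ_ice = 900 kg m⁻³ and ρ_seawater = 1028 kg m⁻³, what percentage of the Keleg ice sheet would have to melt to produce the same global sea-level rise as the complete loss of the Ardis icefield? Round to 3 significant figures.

Equal sea-level rise means equal mass of meltwater, i.e. equal mass of ice lost.
Ice mass of Ardis: 3.546×10^14 kg; ice mass of Keleg: 4.158×10^16 kg.
Fraction required = 3.546×10^14 / 4.158×10^16 = 8.53×10^-3 → 0.853 %.

≈ 0.853 %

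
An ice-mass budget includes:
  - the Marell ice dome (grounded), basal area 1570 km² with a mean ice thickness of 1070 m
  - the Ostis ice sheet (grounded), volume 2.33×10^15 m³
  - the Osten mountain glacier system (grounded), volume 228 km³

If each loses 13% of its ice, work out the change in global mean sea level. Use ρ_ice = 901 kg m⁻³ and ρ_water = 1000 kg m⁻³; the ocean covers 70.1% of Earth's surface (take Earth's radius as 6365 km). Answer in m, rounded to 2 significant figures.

Marell: ice volume = 1570 km² × 1070 m = 1680 km³; 0.13 × 1680 × (901/1000) = 196.8 km³ of water.
Ostis: 0.13 × 2.33×10^15 m³ × (901/1000) = 2.729×10^14 m³ of water.
Osten: 0.13 × 228 km³ × (901/1000) = 26.71 km³ of water.
Total added water ≈ 2.731×10^14 m³ over 3.57×10^14 m² → Δh = 0.765 m.

≈ 0.77 m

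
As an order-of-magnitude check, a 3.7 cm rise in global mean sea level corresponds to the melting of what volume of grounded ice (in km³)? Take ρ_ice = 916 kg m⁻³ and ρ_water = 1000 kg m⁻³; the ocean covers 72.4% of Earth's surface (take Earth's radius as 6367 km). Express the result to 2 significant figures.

Required water volume = Δh × A = 0.037 m × 3.69×10^14 m² = 1.365×10^13 m³ = 1.365×10^4 km³.
Ice volume = water volume × ρ_w/ρ_ice = 1.365×10^4 × 1000/916 = 1.5×10^4 km³.

≈ 1.5×10^4 km³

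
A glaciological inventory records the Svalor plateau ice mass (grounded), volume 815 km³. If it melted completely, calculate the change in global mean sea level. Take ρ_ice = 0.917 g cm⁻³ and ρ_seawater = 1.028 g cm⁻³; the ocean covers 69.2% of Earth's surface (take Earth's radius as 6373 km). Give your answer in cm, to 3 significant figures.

Svalor: 815 km³ × (917/1028) = 727.0 km³ of water.
Spread over 3.53×10^14 m² of ocean, Δh = 7.270×10^11 / 3.53×10^14 = 2.06×10^-3 m = 0.206 cm.

≈ 0.206 cm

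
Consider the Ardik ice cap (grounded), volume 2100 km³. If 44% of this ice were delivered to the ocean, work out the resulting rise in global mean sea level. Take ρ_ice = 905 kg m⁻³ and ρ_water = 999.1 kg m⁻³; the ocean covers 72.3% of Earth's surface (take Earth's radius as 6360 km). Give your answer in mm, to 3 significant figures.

≈ 2.28 mm

Ardik: 0.44 × 2100 km³ × (905/999.1) = 837.0 km³ of water.
Spread over 3.68×10^14 m² of ocean, Δh = 8.370×10^11 / 3.68×10^14 = 2.28×10^-3 m = 2.28 mm.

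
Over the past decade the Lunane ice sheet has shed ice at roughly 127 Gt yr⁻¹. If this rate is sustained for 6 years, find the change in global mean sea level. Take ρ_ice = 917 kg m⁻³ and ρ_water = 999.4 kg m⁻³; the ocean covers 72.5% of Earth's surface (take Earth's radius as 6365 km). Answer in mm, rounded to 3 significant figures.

≈ 2.07 mm

Total mass lost = 127 Gt/yr × 6 yr = 762.0 Gt = 7.620×10^14 kg.
ρ_w = 999.4 kg m⁻³, so water volume = 7.620×10^14 / 999.4 = 7.625×10^11 m³.
Δh = 7.625×10^11 / 3.69×10^14 = 2.07×10^-3 m = 2.07 mm.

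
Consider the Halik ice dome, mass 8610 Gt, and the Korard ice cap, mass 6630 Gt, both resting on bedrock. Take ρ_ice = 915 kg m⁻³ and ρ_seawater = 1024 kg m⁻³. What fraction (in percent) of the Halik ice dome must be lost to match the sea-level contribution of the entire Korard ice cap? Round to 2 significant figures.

≈ 77 %

Equal sea-level rise means equal mass of meltwater, i.e. equal mass of ice lost.
Ice mass of Korard: 6.630×10^15 kg; ice mass of Halik: 8.610×10^15 kg.
Fraction required = 6.630×10^15 / 8.610×10^15 = 0.770 → 77 %.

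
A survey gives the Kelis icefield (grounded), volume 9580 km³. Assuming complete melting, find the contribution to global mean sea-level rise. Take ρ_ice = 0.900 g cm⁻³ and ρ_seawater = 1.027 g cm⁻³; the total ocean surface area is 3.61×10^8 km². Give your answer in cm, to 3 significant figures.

Kelis: 9580 km³ × (900/1027) = 8395 km³ of water.
Spread over 3.61×10^14 m² of ocean, Δh = 8.395×10^12 / 3.61×10^14 = 0.0233 m = 2.33 cm.

≈ 2.33 cm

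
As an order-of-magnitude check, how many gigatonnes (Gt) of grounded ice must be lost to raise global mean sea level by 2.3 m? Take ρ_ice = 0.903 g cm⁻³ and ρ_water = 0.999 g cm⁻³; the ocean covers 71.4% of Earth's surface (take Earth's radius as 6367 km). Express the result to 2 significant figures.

≈ 8.4×10^5 Gt

Required water volume = Δh × A = 2.3 m × 3.64×10^14 m² = 8.366×10^14 m³.
ρ_w = 0.999 g cm⁻³ = 999 kg m⁻³, so the mass of water = 8.366×10^14 m³ × 999 kg m⁻³ = 8.357×10^17 kg = 8.4×10^5 Gt (and the same mass of ice, by conservation).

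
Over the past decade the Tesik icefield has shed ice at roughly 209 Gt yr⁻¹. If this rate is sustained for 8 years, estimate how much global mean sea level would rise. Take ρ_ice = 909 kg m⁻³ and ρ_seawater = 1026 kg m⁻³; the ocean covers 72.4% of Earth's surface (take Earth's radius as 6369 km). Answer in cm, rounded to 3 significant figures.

≈ 0.442 cm

Total mass lost = 209 Gt/yr × 8 yr = 1672 Gt = 1.672×10^15 kg.
ρ_w = 1026 kg m⁻³, so water volume = 1.672×10^15 / 1026 = 1.630×10^12 m³.
Δh = 1.630×10^12 / 3.69×10^14 = 4.42×10^-3 m = 0.442 cm.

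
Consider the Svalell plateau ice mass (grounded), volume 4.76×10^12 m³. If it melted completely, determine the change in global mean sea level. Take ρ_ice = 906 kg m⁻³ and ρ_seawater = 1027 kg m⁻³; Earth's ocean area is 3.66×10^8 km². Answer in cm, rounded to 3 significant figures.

≈ 1.15 cm

Svalell: 4.76×10^12 m³ × (906/1027) = 4.199×10^12 m³ of water.
Spread over 3.66×10^14 m² of ocean, Δh = 4.199×10^12 / 3.66×10^14 = 0.0115 m = 1.15 cm.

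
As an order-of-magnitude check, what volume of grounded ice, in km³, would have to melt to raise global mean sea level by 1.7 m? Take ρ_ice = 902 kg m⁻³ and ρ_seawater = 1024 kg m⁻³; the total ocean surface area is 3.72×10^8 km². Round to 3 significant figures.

≈ 7.18×10^5 km³

Required water volume = Δh × A = 1.7 m × 3.72×10^14 m² = 6.324×10^14 m³ = 6.324×10^5 km³.
Ice volume = water volume × ρ_w/ρ_ice = 6.324×10^5 × 1024/902 = 7.18×10^5 km³.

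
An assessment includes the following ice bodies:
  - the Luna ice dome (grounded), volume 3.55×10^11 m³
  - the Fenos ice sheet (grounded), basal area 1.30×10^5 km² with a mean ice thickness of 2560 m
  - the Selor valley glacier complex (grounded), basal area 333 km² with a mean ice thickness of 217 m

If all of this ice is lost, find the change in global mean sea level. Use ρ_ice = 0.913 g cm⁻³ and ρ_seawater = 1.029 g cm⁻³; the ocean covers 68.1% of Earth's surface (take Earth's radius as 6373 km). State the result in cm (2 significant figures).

≈ 85 cm

Luna: 3.55×10^11 m³ × (913/1029) = 3.150×10^11 m³ of water.
Fenos: ice volume = 1.30×10^5 km² × 2560 m = 3.328×10^5 km³; 3.328×10^5 × (913/1029) = 2.953×10^5 km³ of water.
Selor: ice volume = 333 km² × 217 m = 72.26 km³; 72.26 × (913/1029) = 64.11 km³ of water.
Total added water ≈ 2.957×10^14 m³ over 3.48×10^14 m² → Δh = 0.851 m = 85 cm.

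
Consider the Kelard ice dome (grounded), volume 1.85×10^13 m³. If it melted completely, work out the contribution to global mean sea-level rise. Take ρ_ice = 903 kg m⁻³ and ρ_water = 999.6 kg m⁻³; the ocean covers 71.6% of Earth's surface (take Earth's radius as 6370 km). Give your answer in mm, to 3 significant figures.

≈ 45.8 mm

Kelard: 1.85×10^13 m³ × (903/999.6) = 1.671×10^13 m³ of water.
Spread over 3.65×10^14 m² of ocean, Δh = 1.671×10^13 / 3.65×10^14 = 0.0458 m = 45.8 mm.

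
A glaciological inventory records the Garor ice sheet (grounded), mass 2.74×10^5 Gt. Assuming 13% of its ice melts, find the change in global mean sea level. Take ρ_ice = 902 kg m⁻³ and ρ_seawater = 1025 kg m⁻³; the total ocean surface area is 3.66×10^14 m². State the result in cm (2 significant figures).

≈ 9.5 cm

Garor: 0.13 × 2.74×10^5 Gt = 3.562×10^16 kg; dividing by ρ_w = 1025 kg m⁻³ gives 3.475×10^13 m³ of water.
Spread over 3.66×10^14 m² of ocean, Δh = 3.475×10^13 / 3.66×10^14 = 0.0949 m = 9.5 cm.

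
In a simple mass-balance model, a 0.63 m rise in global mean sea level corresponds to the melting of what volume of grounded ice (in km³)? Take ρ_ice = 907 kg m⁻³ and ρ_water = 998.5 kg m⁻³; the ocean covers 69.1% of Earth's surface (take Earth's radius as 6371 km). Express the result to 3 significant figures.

≈ 2.44×10^5 km³

Required water volume = Δh × A = 0.63 m × 3.52×10^14 m² = 2.220×10^14 m³ = 2.220×10^5 km³.
Ice volume = water volume × ρ_w/ρ_ice = 2.220×10^5 × 998.5/907 = 2.44×10^5 km³.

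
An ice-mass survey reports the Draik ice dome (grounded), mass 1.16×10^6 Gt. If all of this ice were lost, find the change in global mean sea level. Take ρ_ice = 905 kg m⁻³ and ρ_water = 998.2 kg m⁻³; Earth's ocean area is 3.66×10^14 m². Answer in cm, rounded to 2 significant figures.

Draik: 1.16×10^6 Gt = 1.160×10^18 kg; dividing by ρ_w = 998.2 kg m⁻³ gives 1.162×10^15 m³ of water.
Spread over 3.66×10^14 m² of ocean, Δh = 1.162×10^15 / 3.66×10^14 = 3.18 m = 320 cm.

≈ 320 cm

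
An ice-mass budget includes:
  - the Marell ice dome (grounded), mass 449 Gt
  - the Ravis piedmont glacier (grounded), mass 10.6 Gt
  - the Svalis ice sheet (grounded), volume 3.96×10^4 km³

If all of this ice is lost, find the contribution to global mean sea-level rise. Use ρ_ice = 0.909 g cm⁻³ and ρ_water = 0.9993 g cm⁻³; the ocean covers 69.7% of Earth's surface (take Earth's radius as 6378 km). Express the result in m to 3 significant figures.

≈ 0.102 m

Marell: 449 Gt = 4.490×10^14 kg; dividing by ρ_w = 0.9993 g cm⁻³ = 999.3 kg m⁻³ gives 4.493×10^11 m³ of water.
Ravis: 10.6 Gt = 1.060×10^13 kg; dividing by ρ_w = 999.3 kg m⁻³ gives 1.061×10^10 m³ of water.
Svalis: 3.96×10^4 km³ × (909/999.3) = 3.602×10^4 km³ of water.
Total added water ≈ 3.648×10^13 m³ over 3.56×10^14 m² → Δh = 0.102 m.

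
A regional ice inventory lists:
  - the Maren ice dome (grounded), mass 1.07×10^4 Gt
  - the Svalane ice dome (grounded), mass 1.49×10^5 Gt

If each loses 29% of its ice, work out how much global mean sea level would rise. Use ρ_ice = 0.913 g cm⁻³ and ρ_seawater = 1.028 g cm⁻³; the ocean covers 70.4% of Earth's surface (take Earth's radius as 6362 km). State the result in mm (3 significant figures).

Maren: 0.29 × 1.07×10^4 Gt = 3.103×10^15 kg; dividing by ρ_w = 1.028 g cm⁻³ = 1028 kg m⁻³ gives 3.018×10^12 m³ of water.
Svalane: 0.29 × 1.49×10^5 Gt = 4.321×10^16 kg; dividing by ρ_w = 1028 kg m⁻³ gives 4.203×10^13 m³ of water.
Total added water ≈ 4.505×10^13 m³ over 3.58×10^14 m² → Δh = 0.126 m = 126 mm.

≈ 126 mm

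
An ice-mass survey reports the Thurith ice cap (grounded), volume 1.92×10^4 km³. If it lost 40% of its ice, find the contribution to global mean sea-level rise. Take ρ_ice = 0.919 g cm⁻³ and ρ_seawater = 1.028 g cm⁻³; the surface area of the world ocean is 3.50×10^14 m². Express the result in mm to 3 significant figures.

Thurith: 0.4 × 1.92×10^4 km³ × (919/1028) = 6866 km³ of water.
Spread over 3.50×10^14 m² of ocean, Δh = 6.866×10^12 / 3.50×10^14 = 0.0196 m = 19.6 mm.

≈ 19.6 mm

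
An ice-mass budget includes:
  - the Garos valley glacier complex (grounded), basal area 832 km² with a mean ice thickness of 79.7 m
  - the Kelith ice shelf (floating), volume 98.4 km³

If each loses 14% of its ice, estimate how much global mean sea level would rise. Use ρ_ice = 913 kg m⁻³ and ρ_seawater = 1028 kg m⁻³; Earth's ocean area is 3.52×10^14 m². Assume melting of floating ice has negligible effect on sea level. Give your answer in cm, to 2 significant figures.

≈ 2.3×10^-3 cm

Garos: ice volume = 832 km² × 79.7 m = 66.31 km³; 0.14 × 66.31 × (913/1028) = 8.245 km³ of water.
The Kelith ice shelf is floating and already displaces its own weight of water, so its melt adds essentially nothing to sea level.
Total added water ≈ 8.245×10^9 m³ over 3.52×10^14 m² → Δh = 2.34×10^-5 m = 2.3×10^-3 cm.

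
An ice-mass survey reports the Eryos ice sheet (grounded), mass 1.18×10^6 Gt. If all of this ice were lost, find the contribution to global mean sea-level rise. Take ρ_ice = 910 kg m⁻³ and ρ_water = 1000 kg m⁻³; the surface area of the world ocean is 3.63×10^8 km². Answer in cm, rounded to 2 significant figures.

Eryos: 1.18×10^6 Gt = 1.180×10^18 kg; dividing by ρ_w = 1000 kg m⁻³ gives 1.180×10^15 m³ of water.
Spread over 3.63×10^14 m² of ocean, Δh = 1.180×10^15 / 3.63×10^14 = 3.25 m = 330 cm.

≈ 330 cm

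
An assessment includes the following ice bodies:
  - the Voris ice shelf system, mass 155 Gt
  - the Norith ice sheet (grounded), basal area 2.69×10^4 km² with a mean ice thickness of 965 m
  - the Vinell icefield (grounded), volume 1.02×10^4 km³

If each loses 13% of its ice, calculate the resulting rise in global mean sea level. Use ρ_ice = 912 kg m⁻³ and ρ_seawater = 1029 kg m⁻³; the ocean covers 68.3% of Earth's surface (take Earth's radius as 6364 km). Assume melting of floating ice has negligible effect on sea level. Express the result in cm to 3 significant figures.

≈ 1.20 cm

The Voris ice shelf system is floating and already displaces its own weight of water, so its melt adds essentially nothing to sea level.
Norith: ice volume = 2.69×10^4 km² × 965 m = 2.596×10^4 km³; 0.13 × 2.596×10^4 × (912/1029) = 2991 km³ of water.
Vinell: 0.13 × 1.02×10^4 km³ × (912/1029) = 1175 km³ of water.
Total added water ≈ 4.166×10^12 m³ over 3.48×10^14 m² → Δh = 0.0120 m = 1.20 cm.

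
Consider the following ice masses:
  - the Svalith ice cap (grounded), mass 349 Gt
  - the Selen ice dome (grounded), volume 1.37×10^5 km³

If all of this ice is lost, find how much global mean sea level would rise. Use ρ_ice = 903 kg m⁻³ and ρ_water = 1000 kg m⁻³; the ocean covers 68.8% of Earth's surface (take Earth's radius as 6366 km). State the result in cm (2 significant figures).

Svalith: 349 Gt = 3.490×10^14 kg; dividing by ρ_w = 1000 kg m⁻³ gives 3.490×10^11 m³ of water.
Selen: 1.37×10^5 km³ × (903/1000) = 1.237×10^5 km³ of water.
Total added water ≈ 1.241×10^14 m³ over 3.50×10^14 m² → Δh = 0.354 m = 35 cm.

≈ 35 cm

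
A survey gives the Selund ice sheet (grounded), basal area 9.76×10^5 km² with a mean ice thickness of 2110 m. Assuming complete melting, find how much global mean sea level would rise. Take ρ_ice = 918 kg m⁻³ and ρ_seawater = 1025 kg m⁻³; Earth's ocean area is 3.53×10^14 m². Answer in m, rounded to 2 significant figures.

≈ 5.2 m

Selund: ice volume = 9.76×10^5 km² × 2110 m = 2.059×10^6 km³; 2.059×10^6 × (918/1025) = 1.844×10^6 km³ of water.
Spread over 3.53×10^14 m² of ocean, Δh = 1.844×10^15 / 3.53×10^14 = 5.22 m.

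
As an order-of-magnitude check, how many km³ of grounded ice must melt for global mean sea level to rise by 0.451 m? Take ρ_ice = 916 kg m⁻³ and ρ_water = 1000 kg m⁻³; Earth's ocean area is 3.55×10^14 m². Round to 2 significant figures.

Required water volume = Δh × A = 0.451 m × 3.55×10^14 m² = 1.601×10^14 m³ = 1.601×10^5 km³.
Ice volume = water volume × ρ_w/ρ_ice = 1.601×10^5 × 1000/916 = 1.7×10^5 km³.

≈ 1.7×10^5 km³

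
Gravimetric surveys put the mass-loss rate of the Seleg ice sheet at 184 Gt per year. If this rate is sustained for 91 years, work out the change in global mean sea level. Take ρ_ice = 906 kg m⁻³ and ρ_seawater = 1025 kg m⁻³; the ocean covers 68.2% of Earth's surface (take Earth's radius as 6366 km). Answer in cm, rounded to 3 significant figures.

Total mass lost = 184 Gt/yr × 91 yr = 1.674×10^4 Gt = 1.674×10^16 kg.
ρ_w = 1025 kg m⁻³, so water volume = 1.674×10^16 / 1025 = 1.634×10^13 m³.
Δh = 1.634×10^13 / 3.47×10^14 = 0.0470 m = 4.70 cm.

≈ 4.70 cm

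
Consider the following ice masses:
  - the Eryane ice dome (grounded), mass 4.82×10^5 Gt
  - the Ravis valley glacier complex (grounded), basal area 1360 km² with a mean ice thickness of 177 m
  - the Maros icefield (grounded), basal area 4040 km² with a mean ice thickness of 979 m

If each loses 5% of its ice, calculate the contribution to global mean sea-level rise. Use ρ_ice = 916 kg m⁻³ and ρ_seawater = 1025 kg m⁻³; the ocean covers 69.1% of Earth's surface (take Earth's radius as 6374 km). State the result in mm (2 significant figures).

Eryane: 0.05 × 4.82×10^5 Gt = 2.410×10^16 kg; dividing by ρ_w = 1025 kg m⁻³ gives 2.351×10^13 m³ of water.
Ravis: ice volume = 1360 km² × 177 m = 240.7 km³; 0.05 × 240.7 × (916/1025) = 10.76 km³ of water.
Maros: ice volume = 4040 km² × 979 m = 3955 km³; 0.05 × 3955 × (916/1025) = 176.7 km³ of water.
Total added water ≈ 2.370×10^13 m³ over 3.53×10^14 m² → Δh = 0.0672 m = 67 mm.

≈ 67 mm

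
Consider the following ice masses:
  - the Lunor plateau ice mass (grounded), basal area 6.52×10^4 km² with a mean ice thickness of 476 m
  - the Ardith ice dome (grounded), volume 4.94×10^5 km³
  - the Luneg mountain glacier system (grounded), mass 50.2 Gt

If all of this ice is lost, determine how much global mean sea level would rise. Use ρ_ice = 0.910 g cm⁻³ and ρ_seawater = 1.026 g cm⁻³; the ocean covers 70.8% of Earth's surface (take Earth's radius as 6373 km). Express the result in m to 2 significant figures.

≈ 1.3 m

Lunor: ice volume = 6.52×10^4 km² × 476 m = 3.104×10^4 km³; 3.104×10^4 × (910/1026) = 2.753×10^4 km³ of water.
Ardith: 4.94×10^5 km³ × (910/1026) = 4.381×10^5 km³ of water.
Luneg: 50.2 Gt = 5.020×10^13 kg; dividing by ρ_w = 1.026 g cm⁻³ = 1026 kg m⁻³ gives 4.893×10^10 m³ of water.
Total added water ≈ 4.657×10^14 m³ over 3.61×10^14 m² → Δh = 1.29 m.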